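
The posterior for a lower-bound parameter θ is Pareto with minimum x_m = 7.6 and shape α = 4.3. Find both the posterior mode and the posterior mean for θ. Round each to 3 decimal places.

The Pareto density is strictly decreasing on [x_m, ∞), so the mode is x_m = 7.600.
Mean = α·x_m/(α−1) = 4.3·7.6/3.3 = 9.903.
The mean is pulled above the mode by the posterior's right skew.

MAP = 7.600, posterior mean = 9.903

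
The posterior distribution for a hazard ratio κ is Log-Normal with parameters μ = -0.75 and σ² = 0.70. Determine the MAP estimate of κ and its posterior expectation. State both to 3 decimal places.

MAP estimate = 0.235, posterior expectation = 0.670

Mode = exp(μ − σ²) = exp(-1.45) = 0.235.
Mean = exp(μ + σ²/2) = exp(-0.400) = 0.670.
The posterior is right-skewed, so the mean exceeds the mode.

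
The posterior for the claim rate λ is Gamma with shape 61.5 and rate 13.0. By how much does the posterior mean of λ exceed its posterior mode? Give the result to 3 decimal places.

Mode = (α−1)/β = 60.5/13.0 = 4.654.
Mean = α/β = 61.5/13.0 = 4.731.
Difference = 4.731 − 4.654 = 0.077.

0.077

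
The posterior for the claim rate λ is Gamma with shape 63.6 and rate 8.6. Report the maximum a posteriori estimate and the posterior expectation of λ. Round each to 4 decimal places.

Mode = (α−1)/β = 62.6/8.6 = 7.2791.
Mean = α/β = 63.6/8.6 = 7.3953.

MAP = 7.2791; posterior mean = 7.3953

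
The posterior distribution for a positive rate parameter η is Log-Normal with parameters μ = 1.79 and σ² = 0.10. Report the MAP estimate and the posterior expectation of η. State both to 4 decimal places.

Mode = exp(μ − σ²) = exp(1.69) = 5.4195.
Mean = exp(μ + σ²/2) = exp(1.840) = 6.2965.

η_MAP = 5.4195, E[η|data] = 6.2965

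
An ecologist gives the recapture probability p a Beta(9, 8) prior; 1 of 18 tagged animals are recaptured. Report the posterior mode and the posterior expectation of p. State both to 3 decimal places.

Posterior: Beta(9+1, 8+17) = Beta(10, 25).
Mode = (10−1)/(10+25−2) = 9/33 = 0.273.
Mean = 10/(10+25) = 10/35 = 0.286.

MAP = 0.273, posterior mean = 0.286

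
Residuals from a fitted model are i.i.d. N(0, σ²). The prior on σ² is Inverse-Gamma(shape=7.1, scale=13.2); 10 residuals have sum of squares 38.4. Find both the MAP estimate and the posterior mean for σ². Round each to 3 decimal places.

MAP = 2.473, posterior mean = 2.919

Posterior: Inverse-Gamma(shape = 7.1+10/2 = 12.1, scale = 13.2+38.4/2 = 32.4).
Mode = β/(α+1) = 32.4/13.1 = 2.473.
Mean = β/(α−1) = 32.4/11.1 = 2.919.
Right-skewed posterior ⇒ mode < mean.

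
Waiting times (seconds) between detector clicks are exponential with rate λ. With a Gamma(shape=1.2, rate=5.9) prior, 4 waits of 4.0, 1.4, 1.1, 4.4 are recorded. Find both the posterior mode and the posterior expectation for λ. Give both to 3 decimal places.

Σ times = 10.9. Posterior: Gamma(shape = 1.2+4 = 5.2, rate = 5.9+10.9 = 16.8).
Mode = (α−1)/β = 4.2/16.8 = 0.250.
Mean = α/β = 5.2/16.8 = 0.310.
Mean > mode: the posterior has a right tail.

posterior mode = 0.250, posterior expectation = 0.310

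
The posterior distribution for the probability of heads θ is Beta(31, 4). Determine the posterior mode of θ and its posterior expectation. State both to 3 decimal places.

MAP = 0.909, posterior mean = 0.886

Mode = (31−1)/(31+4−2) = 30/33 = 0.909.
Mean = 31/(31+4) = 31/35 = 0.886.
Mode > mean: the posterior has a left tail.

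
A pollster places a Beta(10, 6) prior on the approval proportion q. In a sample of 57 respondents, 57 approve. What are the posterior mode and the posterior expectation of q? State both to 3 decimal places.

posterior mode = 0.930, posterior expectation = 0.918

Posterior: Beta(10+57, 6+0) = Beta(67, 6).
Mode = (67−1)/(67+6−2) = 66/71 = 0.930.
Mean = 67/(67+6) = 67/73 = 0.918.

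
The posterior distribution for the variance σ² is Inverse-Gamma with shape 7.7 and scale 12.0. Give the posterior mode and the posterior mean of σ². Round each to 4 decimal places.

posterior mode = 1.3793, posterior mean = 1.7910

Mode = β/(α+1) = 12.0/8.7 = 1.3793.
Mean = β/(α−1) = 12.0/6.7 = 1.7910.
The mean is pulled above the mode by the posterior's right skew.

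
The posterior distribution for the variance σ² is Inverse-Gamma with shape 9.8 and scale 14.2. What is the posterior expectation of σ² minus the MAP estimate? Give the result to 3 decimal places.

Mode = β/(α+1) = 14.2/10.8 = 1.315.
Mean = β/(α−1) = 14.2/8.8 = 1.614.
Difference = 1.614 − 1.315 = 0.299.

0.299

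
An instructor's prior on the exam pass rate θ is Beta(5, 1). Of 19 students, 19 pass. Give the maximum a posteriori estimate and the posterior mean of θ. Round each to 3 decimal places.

Posterior: Beta(5+19, 1+0) = Beta(24, 1).
Since β = 1 ≤ 1 and α > 1, the Beta density is monotone increasing on [0,1]; the mode is at 1.
Mean = 24/(24+1) = 0.960.

MAP = 1.000, posterior mean = 0.960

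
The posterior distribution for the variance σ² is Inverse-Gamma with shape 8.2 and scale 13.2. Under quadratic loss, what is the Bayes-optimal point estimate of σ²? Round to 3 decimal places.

1.833

Mode = β/(α+1) = 13.2/9.2 = 1.435.
Mean = β/(α−1) = 13.2/7.2 = 1.833.
Quadratic loss ⇒ the optimal estimator is the posterior mean.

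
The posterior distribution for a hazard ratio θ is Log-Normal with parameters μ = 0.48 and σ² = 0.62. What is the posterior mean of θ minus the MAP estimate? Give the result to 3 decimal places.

Mode = exp(μ − σ²) = exp(-0.14) = 0.869.
Mean = exp(μ + σ²/2) = exp(0.790) = 2.203.
Difference = 2.203 − 0.869 = 1.334.

1.334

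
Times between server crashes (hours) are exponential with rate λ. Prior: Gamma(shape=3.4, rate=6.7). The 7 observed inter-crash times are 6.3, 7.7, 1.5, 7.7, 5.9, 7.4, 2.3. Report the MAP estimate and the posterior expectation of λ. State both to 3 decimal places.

λ_MAP = 0.207, E[λ|data] = 0.229

Σ times = 38.8. Posterior: Gamma(shape = 3.4+7 = 10.4, rate = 6.7+38.8 = 45.5).
Mode = (α−1)/β = 9.4/45.5 = 0.207.
Mean = α/β = 10.4/45.5 = 0.229.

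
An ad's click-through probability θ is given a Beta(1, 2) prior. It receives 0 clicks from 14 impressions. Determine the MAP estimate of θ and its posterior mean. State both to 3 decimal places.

Posterior: Beta(1+0, 2+14) = Beta(1, 16).
Since α = 1 ≤ 1 and β > 1, the Beta density is monotone decreasing on [0,1]; the mode is at 0.
Mean = 1/(1+16) = 0.059.
Mean > mode: the posterior has a right tail.

MAP = 0.000, posterior mean = 0.059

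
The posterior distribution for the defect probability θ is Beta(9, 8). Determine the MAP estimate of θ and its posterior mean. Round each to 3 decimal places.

MAP estimate = 0.533, posterior mean = 0.529

Mode = (9−1)/(9+8−2) = 8/15 = 0.533.
Mean = 9/(9+8) = 9/17 = 0.529.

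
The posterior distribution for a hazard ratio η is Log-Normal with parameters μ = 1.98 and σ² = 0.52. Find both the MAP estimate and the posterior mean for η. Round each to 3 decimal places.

Mode = exp(μ − σ²) = exp(1.46) = 4.306.
Mean = exp(μ + σ²/2) = exp(2.240) = 9.393.
The mean is pulled above the mode by the posterior's right skew.

MAP: 4.306. Posterior mean: 9.393.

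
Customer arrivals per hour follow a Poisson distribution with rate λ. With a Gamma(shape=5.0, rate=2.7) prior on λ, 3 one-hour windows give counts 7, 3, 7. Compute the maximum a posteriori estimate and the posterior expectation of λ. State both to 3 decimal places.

Σ counts = 17. Posterior: Gamma(shape = 5.0+17 = 22.0, rate = 2.7+3 = 5.7).
Mode = (α−1)/β = 21.0/5.7 = 3.684.
Mean = α/β = 22.0/5.7 = 3.860.
The posterior is right-skewed, so the mean exceeds the mode.

MAP = 3.684; posterior mean = 3.860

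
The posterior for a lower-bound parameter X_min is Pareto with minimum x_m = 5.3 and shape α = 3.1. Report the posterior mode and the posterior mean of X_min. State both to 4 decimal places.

X_min_MAP = 5.3000, E[X_min|data] = 7.8238

The Pareto density is strictly decreasing on [x_m, ∞), so the mode is x_m = 5.3000.
Mean = α·x_m/(α−1) = 3.1·5.3/2.1 = 7.8238.
Right-skewed posterior ⇒ mode < mean.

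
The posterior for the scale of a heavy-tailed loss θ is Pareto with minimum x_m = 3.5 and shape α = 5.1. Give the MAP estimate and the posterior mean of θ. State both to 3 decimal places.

θ_MAP = 3.500, E[θ|data] = 4.354

The Pareto density is strictly decreasing on [x_m, ∞), so the mode is x_m = 3.500.
Mean = α·x_m/(α−1) = 5.1·3.5/4.1 = 4.354.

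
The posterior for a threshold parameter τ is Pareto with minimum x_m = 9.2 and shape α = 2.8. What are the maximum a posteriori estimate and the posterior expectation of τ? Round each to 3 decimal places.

MAP = 9.200, posterior mean = 14.311

The Pareto density is strictly decreasing on [x_m, ∞), so the mode is x_m = 9.200.
Mean = α·x_m/(α−1) = 2.8·9.2/1.8 = 14.311.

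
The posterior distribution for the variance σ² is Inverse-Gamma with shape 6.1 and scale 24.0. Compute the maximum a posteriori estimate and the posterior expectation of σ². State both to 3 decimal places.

Mode = β/(α+1) = 24.0/7.1 = 3.380.
Mean = β/(α−1) = 24.0/5.1 = 4.706.
The posterior is right-skewed, so the mean exceeds the mode.

maximum a posteriori estimate = 3.380, posterior expectation = 4.706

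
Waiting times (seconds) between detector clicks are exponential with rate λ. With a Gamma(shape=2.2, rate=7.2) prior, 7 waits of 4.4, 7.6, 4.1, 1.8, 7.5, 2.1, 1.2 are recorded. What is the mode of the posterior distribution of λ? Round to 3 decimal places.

0.228

Σ times = 28.7. Posterior: Gamma(shape = 2.2+7 = 9.2, rate = 7.2+28.7 = 35.9).
Mode = (α−1)/β = 8.2/35.9 = 0.228.
Mean = α/β = 9.2/35.9 = 0.256.
This is the posterior mode — the MAP estimate.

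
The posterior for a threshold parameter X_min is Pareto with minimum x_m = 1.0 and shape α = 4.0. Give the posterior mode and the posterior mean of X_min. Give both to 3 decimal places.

MAP = 1.000; posterior mean = 1.333

The Pareto density is strictly decreasing on [x_m, ∞), so the mode is x_m = 1.000.
Mean = α·x_m/(α−1) = 4.0·1.0/3.0 = 1.333.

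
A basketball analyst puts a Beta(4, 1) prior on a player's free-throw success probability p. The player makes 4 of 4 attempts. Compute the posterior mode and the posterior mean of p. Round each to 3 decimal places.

Posterior: Beta(4+4, 1+0) = Beta(8, 1).
Since β = 1 ≤ 1 and α > 1, the Beta density is monotone increasing on [0,1]; the mode is at 1.
Mean = 8/(8+1) = 0.889.

MAP: 1.000. Posterior mean: 0.889.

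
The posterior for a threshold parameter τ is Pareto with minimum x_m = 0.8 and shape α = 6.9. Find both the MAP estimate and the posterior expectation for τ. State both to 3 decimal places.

The Pareto density is strictly decreasing on [x_m, ∞), so the mode is x_m = 0.800.
Mean = α·x_m/(α−1) = 6.9·0.8/5.9 = 0.936.

MAP: 0.800. Posterior mean: 0.936.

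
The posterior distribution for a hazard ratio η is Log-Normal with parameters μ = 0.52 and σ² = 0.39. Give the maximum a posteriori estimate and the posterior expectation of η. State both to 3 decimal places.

maximum a posteriori estimate = 1.139, posterior expectation = 2.044

Mode = exp(μ − σ²) = exp(0.13) = 1.139.
Mean = exp(μ + σ²/2) = exp(0.715) = 2.044.
The posterior is right-skewed, so the mean exceeds the mode.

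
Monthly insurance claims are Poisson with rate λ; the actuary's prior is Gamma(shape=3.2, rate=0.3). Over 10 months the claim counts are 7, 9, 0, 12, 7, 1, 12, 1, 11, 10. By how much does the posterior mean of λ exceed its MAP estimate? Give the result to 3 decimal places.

Σ counts = 70. Posterior: Gamma(shape = 3.2+70 = 73.2, rate = 0.3+10 = 10.3).
Mode = (α−1)/β = 72.2/10.3 = 7.010.
Mean = α/β = 73.2/10.3 = 7.107.
Difference = 7.107 − 7.010 = 0.097.

0.097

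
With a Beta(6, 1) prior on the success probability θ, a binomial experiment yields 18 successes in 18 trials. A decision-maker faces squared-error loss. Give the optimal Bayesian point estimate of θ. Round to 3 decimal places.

Posterior: Beta(6+18, 1+0) = Beta(24, 1).
Since β = 1 ≤ 1 and α > 1, the Beta density is monotone increasing on [0,1]; the mode is at 1.
Mean = 24/(24+1) = 0.960.
Squared-error loss ⇒ the optimal estimator is the posterior mean.

0.960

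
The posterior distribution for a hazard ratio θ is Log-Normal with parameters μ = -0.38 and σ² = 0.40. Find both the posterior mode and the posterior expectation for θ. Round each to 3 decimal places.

MAP: 0.458. Posterior mean: 0.835.

Mode = exp(μ − σ²) = exp(-0.78) = 0.458.
Mean = exp(μ + σ²/2) = exp(-0.180) = 0.835.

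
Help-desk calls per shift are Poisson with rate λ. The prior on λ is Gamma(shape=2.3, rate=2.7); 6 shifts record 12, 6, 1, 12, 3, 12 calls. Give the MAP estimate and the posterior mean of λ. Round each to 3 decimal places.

MAP = 5.437; posterior mean = 5.552

Σ counts = 46. Posterior: Gamma(shape = 2.3+46 = 48.3, rate = 2.7+6 = 8.7).
Mode = (α−1)/β = 47.3/8.7 = 5.437.
Mean = α/β = 48.3/8.7 = 5.552.
Mean > mode: the posterior has a right tail.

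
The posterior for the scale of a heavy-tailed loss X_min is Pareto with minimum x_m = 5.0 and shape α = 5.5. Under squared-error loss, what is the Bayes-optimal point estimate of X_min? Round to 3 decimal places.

6.111

The Pareto density is strictly decreasing on [x_m, ∞), so the mode is x_m = 5.000.
Mean = α·x_m/(α−1) = 5.5·5.0/4.5 = 6.111.
Squared-error loss ⇒ the optimal estimator is the posterior mean.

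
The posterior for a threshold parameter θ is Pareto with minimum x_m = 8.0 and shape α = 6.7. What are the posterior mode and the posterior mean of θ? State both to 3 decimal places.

θ_MAP = 8.000, E[θ|data] = 9.404

The Pareto density is strictly decreasing on [x_m, ∞), so the mode is x_m = 8.000.
Mean = α·x_m/(α−1) = 6.7·8.0/5.7 = 9.404.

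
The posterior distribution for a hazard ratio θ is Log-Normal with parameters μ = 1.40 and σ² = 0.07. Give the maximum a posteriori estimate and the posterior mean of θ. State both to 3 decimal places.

MAP: 3.781. Posterior mean: 4.200.

Mode = exp(μ − σ²) = exp(1.33) = 3.781.
Mean = exp(μ + σ²/2) = exp(1.435) = 4.200.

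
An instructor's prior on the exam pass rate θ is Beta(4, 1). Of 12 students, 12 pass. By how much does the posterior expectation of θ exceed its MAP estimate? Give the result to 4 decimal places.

Posterior: Beta(4+12, 1+0) = Beta(16, 1).
Since β = 1 ≤ 1 and α > 1, the Beta density is monotone increasing on [0,1]; the mode is at 1.
Mean = 16/(16+1) = 0.9412.
Difference = 0.9412 − 1.0000 = -0.0588.

-0.0588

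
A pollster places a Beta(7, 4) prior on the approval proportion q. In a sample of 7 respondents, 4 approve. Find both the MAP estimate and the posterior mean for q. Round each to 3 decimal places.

Posterior: Beta(7+4, 4+3) = Beta(11, 7).
Mode = (11−1)/(11+7−2) = 10/16 = 0.625.
Mean = 11/(11+7) = 11/18 = 0.611.

MAP estimate = 0.625, posterior mean = 0.611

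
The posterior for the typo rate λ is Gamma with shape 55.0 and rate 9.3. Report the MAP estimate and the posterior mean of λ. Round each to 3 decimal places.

Mode = (α−1)/β = 54.0/9.3 = 5.806.
Mean = α/β = 55.0/9.3 = 5.914.

MAP: 5.806. Posterior mean: 5.914.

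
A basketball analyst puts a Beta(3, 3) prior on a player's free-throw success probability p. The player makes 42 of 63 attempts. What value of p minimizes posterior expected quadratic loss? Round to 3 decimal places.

0.652

Posterior: Beta(3+42, 3+21) = Beta(45, 24).
Mode = (45−1)/(45+24−2) = 44/67 = 0.657.
Mean = 45/(45+24) = 45/69 = 0.652.
Quadratic loss ⇒ the optimal estimator is the posterior mean.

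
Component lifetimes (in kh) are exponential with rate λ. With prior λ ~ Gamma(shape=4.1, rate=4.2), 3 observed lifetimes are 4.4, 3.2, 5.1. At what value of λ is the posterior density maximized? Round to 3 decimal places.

0.361

Σ times = 12.7. Posterior: Gamma(shape = 4.1+3 = 7.1, rate = 4.2+12.7 = 16.9).
Mode = (α−1)/β = 6.1/16.9 = 0.361.
Mean = α/β = 7.1/16.9 = 0.420.
This is the posterior mode — the MAP estimate.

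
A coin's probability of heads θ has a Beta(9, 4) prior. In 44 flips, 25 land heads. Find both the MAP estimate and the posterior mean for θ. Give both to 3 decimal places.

Posterior: Beta(9+25, 4+19) = Beta(34, 23).
Mode = (34−1)/(34+23−2) = 33/55 = 0.600.
Mean = 34/(34+23) = 34/57 = 0.596.
The posterior is left-skewed, so the mode exceeds the mean.

MAP = 0.600, posterior mean = 0.596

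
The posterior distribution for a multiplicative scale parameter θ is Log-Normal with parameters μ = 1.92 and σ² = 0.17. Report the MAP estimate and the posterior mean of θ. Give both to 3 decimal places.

MAP = 5.755; posterior mean = 7.426

Mode = exp(μ − σ²) = exp(1.75) = 5.755.
Mean = exp(μ + σ²/2) = exp(2.005) = 7.426.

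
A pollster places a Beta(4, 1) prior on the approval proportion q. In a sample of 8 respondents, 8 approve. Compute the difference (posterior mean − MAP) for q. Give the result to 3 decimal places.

-0.077

Posterior: Beta(4+8, 1+0) = Beta(12, 1).
Since β = 1 ≤ 1 and α > 1, the Beta density is monotone increasing on [0,1]; the mode is at 1.
Mean = 12/(12+1) = 0.923.
Difference = 0.923 − 1.000 = -0.077.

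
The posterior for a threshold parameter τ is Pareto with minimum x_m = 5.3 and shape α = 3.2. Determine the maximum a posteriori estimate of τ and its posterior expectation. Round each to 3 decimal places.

MAP = 5.300; posterior mean = 7.709

The Pareto density is strictly decreasing on [x_m, ∞), so the mode is x_m = 5.300.
Mean = α·x_m/(α−1) = 3.2·5.3/2.2 = 7.709.
Mean > mode: the posterior has a right tail.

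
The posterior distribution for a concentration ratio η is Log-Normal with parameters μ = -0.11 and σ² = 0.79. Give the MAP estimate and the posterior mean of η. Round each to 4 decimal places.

MAP estimate = 0.4066, posterior mean = 1.3298

Mode = exp(μ − σ²) = exp(-0.90) = 0.4066.
Mean = exp(μ + σ²/2) = exp(0.285) = 1.3298.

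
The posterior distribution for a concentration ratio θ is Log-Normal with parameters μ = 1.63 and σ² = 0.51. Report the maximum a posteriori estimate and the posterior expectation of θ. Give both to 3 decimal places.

Mode = exp(μ − σ²) = exp(1.12) = 3.065.
Mean = exp(μ + σ²/2) = exp(1.885) = 6.586.

maximum a posteriori estimate = 3.065, posterior expectation = 6.586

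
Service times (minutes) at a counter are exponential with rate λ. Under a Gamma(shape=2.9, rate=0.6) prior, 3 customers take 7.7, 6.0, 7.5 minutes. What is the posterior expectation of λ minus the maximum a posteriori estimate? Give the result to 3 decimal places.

0.046

Σ times = 21.2. Posterior: Gamma(shape = 2.9+3 = 5.9, rate = 0.6+21.2 = 21.8).
Mode = (α−1)/β = 4.9/21.8 = 0.225.
Mean = α/β = 5.9/21.8 = 0.271.
Difference = 0.271 − 0.225 = 0.046.
Mean > mode: the posterior has a right tail.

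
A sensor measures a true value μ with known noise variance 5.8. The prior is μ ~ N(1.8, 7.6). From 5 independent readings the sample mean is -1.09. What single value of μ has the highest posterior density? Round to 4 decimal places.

Posterior for μ is Normal. Precision-weighted mean: (1/7.6·1.8 + 5/5.8·-1.09) / (1/7.6 + 5/5.8) = -0.7073.
A Normal posterior is symmetric, so mode = mean.
This is the posterior mode — the MAP estimate.

-0.7073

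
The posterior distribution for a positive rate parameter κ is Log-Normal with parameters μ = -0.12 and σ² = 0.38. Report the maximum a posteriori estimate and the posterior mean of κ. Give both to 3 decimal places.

Mode = exp(μ − σ²) = exp(-0.50) = 0.607.
Mean = exp(μ + σ²/2) = exp(0.070) = 1.073.

MAP = 0.607; posterior mean = 1.073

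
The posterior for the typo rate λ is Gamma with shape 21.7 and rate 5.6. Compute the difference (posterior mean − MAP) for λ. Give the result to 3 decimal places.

Mode = (α−1)/β = 20.7/5.6 = 3.696.
Mean = α/β = 21.7/5.6 = 3.875.
Difference = 3.875 − 3.696 = 0.179.
Right-skewed posterior ⇒ mode < mean.

0.179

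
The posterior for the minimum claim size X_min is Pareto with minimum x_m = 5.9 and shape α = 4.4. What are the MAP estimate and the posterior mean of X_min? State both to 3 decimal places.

MAP = 5.900; posterior mean = 7.635

The Pareto density is strictly decreasing on [x_m, ∞), so the mode is x_m = 5.900.
Mean = α·x_m/(α−1) = 4.4·5.9/3.4 = 7.635.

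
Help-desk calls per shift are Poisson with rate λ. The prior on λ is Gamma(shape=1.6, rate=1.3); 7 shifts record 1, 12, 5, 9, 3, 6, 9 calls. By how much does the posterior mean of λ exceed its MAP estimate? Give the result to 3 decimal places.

0.120

Σ counts = 45. Posterior: Gamma(shape = 1.6+45 = 46.6, rate = 1.3+7 = 8.3).
Mode = (α−1)/β = 45.6/8.3 = 5.494.
Mean = α/β = 46.6/8.3 = 5.614.
Difference = 5.614 − 5.494 = 0.120.
The mean is pulled above the mode by the posterior's right skew.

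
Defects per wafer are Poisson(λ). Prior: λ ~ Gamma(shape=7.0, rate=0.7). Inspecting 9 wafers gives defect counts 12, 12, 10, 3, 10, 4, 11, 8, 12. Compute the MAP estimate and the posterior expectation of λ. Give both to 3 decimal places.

MAP: 9.072. Posterior mean: 9.175.

Σ counts = 82. Posterior: Gamma(shape = 7.0+82 = 89.0, rate = 0.7+9 = 9.7).
Mode = (α−1)/β = 88.0/9.7 = 9.072.
Mean = α/β = 89.0/9.7 = 9.175.
Mean > mode: the posterior has a right tail.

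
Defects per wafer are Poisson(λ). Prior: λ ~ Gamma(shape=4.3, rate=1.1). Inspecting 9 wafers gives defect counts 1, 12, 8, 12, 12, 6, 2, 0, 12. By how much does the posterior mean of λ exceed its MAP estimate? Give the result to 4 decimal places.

0.0990

Σ counts = 65. Posterior: Gamma(shape = 4.3+65 = 69.3, rate = 1.1+9 = 10.1).
Mode = (α−1)/β = 68.3/10.1 = 6.7624.
Mean = α/β = 69.3/10.1 = 6.8614.
Difference = 6.8614 − 6.7624 = 0.0990.
Mean > mode: the posterior has a right tail.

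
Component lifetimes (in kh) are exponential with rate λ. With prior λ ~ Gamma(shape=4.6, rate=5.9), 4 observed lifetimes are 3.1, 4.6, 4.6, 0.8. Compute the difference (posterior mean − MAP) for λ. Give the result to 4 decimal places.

0.0526

Σ times = 13.1. Posterior: Gamma(shape = 4.6+4 = 8.6, rate = 5.9+13.1 = 19.0).
Mode = (α−1)/β = 7.6/19.0 = 0.4000.
Mean = α/β = 8.6/19.0 = 0.4526.
Difference = 0.4526 − 0.4000 = 0.0526.
Mean > mode: the posterior has a right tail.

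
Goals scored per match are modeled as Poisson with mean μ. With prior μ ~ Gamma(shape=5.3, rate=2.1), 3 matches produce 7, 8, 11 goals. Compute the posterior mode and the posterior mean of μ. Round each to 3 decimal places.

MAP = 5.941; posterior mean = 6.137

Σ counts = 26. Posterior: Gamma(shape = 5.3+26 = 31.3, rate = 2.1+3 = 5.1).
Mode = (α−1)/β = 30.3/5.1 = 5.941.
Mean = α/β = 31.3/5.1 = 6.137.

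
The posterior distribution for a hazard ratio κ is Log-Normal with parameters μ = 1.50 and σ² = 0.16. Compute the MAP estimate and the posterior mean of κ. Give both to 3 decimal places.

Mode = exp(μ − σ²) = exp(1.34) = 3.819.
Mean = exp(μ + σ²/2) = exp(1.580) = 4.855.

MAP estimate = 3.819, posterior mean = 4.855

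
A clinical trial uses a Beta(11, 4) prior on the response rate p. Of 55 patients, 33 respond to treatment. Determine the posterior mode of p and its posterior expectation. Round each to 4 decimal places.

p_MAP = 0.6324, E[p|data] = 0.6286

Posterior: Beta(11+33, 4+22) = Beta(44, 26).
Mode = (44−1)/(44+26−2) = 43/68 = 0.6324.
Mean = 44/(44+26) = 44/70 = 0.6286.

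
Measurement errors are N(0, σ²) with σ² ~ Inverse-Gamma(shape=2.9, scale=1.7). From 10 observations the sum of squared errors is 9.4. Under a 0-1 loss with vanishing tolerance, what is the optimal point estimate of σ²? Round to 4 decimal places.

Posterior: Inverse-Gamma(shape = 2.9+10/2 = 7.9, scale = 1.7+9.4/2 = 6.4).
Mode = β/(α+1) = 6.4/8.9 = 0.7191.
Mean = β/(α−1) = 6.4/6.9 = 0.9275.
This is the posterior mode — the MAP estimate.

0.7191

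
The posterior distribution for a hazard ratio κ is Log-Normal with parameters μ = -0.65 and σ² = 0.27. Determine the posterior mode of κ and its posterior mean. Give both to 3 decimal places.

MAP: 0.399. Posterior mean: 0.598.

Mode = exp(μ − σ²) = exp(-0.92) = 0.399.
Mean = exp(μ + σ²/2) = exp(-0.515) = 0.598.
The posterior is right-skewed, so the mean exceeds the mode.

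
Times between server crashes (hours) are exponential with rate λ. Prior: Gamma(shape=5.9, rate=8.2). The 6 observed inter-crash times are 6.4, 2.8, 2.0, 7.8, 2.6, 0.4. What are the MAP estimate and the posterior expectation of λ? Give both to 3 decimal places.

Σ times = 22.0. Posterior: Gamma(shape = 5.9+6 = 11.9, rate = 8.2+22.0 = 30.2).
Mode = (α−1)/β = 10.9/30.2 = 0.361.
Mean = α/β = 11.9/30.2 = 0.394.

λ_MAP = 0.361, E[λ|data] = 0.394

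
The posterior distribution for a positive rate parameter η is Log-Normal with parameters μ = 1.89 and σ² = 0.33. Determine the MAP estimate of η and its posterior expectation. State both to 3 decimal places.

MAP: 4.759. Posterior mean: 7.807.

Mode = exp(μ − σ²) = exp(1.56) = 4.759.
Mean = exp(μ + σ²/2) = exp(2.055) = 7.807.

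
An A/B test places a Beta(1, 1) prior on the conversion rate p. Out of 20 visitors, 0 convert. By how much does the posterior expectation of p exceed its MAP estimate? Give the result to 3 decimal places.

Posterior: Beta(1+0, 1+20) = Beta(1, 21).
Since α = 1 ≤ 1 and β > 1, the Beta density is monotone decreasing on [0,1]; the mode is at 0.
Mean = 1/(1+21) = 0.045.
Difference = 0.045 − 0.000 = 0.045.
The posterior is right-skewed, so the mean exceeds the mode.

0.045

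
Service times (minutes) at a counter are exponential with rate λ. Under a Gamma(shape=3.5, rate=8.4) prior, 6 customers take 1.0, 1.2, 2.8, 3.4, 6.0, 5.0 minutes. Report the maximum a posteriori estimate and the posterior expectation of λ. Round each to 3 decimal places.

maximum a posteriori estimate = 0.306, posterior expectation = 0.342

Σ times = 19.4. Posterior: Gamma(shape = 3.5+6 = 9.5, rate = 8.4+19.4 = 27.8).
Mode = (α−1)/β = 8.5/27.8 = 0.306.
Mean = α/β = 9.5/27.8 = 0.342.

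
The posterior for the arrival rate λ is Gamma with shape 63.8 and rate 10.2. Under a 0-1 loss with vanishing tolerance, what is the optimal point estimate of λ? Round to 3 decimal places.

Mode = (α−1)/β = 62.8/10.2 = 6.157.
Mean = α/β = 63.8/10.2 = 6.255.
This is the posterior mode — the MAP estimate.

6.157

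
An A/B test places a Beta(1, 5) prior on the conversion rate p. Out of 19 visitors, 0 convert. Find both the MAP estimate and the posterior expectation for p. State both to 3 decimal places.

Posterior: Beta(1+0, 5+19) = Beta(1, 24).
Since α = 1 ≤ 1 and β > 1, the Beta density is monotone decreasing on [0,1]; the mode is at 0.
Mean = 1/(1+24) = 0.040.
Mean > mode: the posterior has a right tail.

MAP estimate = 0.000, posterior expectation = 0.040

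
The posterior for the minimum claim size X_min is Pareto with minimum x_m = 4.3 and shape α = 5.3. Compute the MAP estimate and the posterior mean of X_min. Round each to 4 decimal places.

X_min_MAP = 4.3000, E[X_min|data] = 5.3000

The Pareto density is strictly decreasing on [x_m, ∞), so the mode is x_m = 4.3000.
Mean = α·x_m/(α−1) = 5.3·4.3/4.3 = 5.3000.
Right-skewed posterior ⇒ mode < mean.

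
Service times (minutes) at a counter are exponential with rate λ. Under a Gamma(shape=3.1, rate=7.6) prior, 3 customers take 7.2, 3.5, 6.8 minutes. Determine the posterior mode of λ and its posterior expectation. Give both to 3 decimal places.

Σ times = 17.5. Posterior: Gamma(shape = 3.1+3 = 6.1, rate = 7.6+17.5 = 25.1).
Mode = (α−1)/β = 5.1/25.1 = 0.203.
Mean = α/β = 6.1/25.1 = 0.243.
The posterior is right-skewed, so the mean exceeds the mode.

posterior mode = 0.203, posterior expectation = 0.243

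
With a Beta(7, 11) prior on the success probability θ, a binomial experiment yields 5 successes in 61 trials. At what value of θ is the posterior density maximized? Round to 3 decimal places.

Posterior: Beta(7+5, 11+56) = Beta(12, 67).
Mode = (12−1)/(12+67−2) = 11/77 = 0.143.
Mean = 12/(12+67) = 12/79 = 0.152.
This is the posterior mode — the MAP estimate.

0.143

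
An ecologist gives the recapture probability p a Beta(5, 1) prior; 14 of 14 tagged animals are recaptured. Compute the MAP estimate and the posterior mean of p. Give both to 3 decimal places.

p_MAP = 1.000, E[p|data] = 0.950

Posterior: Beta(5+14, 1+0) = Beta(19, 1).
Since β = 1 ≤ 1 and α > 1, the Beta density is monotone increasing on [0,1]; the mode is at 1.
Mean = 19/(19+1) = 0.950.
Left-skewed posterior ⇒ mean < mode.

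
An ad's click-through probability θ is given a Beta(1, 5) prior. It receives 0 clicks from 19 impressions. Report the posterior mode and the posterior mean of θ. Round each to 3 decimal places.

Posterior: Beta(1+0, 5+19) = Beta(1, 24).
Since α = 1 ≤ 1 and β > 1, the Beta density is monotone decreasing on [0,1]; the mode is at 0.
Mean = 1/(1+24) = 0.040.
The posterior is right-skewed, so the mean exceeds the mode.

θ_MAP = 0.000, E[θ|data] = 0.040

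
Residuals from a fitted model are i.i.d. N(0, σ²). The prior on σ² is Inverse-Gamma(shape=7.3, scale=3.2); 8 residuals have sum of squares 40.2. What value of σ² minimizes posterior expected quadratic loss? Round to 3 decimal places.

Posterior: Inverse-Gamma(shape = 7.3+8/2 = 11.3, scale = 3.2+40.2/2 = 23.3).
Mode = β/(α+1) = 23.3/12.3 = 1.894.
Mean = β/(α−1) = 23.3/10.3 = 2.262.
Quadratic loss ⇒ the optimal estimator is the posterior mean.

2.262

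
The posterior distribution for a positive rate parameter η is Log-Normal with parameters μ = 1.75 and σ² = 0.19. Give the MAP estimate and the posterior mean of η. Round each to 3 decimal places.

Mode = exp(μ − σ²) = exp(1.56) = 4.759.
Mean = exp(μ + σ²/2) = exp(1.845) = 6.328.
The posterior is right-skewed, so the mean exceeds the mode.

MAP estimate = 4.759, posterior mean = 6.328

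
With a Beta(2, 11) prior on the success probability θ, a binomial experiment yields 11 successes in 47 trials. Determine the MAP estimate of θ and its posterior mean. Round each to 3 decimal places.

Posterior: Beta(2+11, 11+36) = Beta(13, 47).
Mode = (13−1)/(13+47−2) = 12/58 = 0.207.
Mean = 13/(13+47) = 13/60 = 0.217.
Mean > mode: the posterior has a right tail.

θ_MAP = 0.207, E[θ|data] = 0.217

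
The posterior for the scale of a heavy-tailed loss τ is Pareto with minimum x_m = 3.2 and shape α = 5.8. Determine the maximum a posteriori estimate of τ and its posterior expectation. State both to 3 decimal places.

MAP = 3.200, posterior mean = 3.867

The Pareto density is strictly decreasing on [x_m, ∞), so the mode is x_m = 3.200.
Mean = α·x_m/(α−1) = 5.8·3.2/4.8 = 3.867.
The posterior is right-skewed, so the mean exceeds the mode.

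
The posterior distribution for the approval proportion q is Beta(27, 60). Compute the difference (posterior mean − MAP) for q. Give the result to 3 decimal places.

Mode = (27−1)/(27+60−2) = 26/85 = 0.306.
Mean = 27/(27+60) = 27/87 = 0.310.
Difference = 0.310 − 0.306 = 0.004.
The posterior is right-skewed, so the mean exceeds the mode.

0.004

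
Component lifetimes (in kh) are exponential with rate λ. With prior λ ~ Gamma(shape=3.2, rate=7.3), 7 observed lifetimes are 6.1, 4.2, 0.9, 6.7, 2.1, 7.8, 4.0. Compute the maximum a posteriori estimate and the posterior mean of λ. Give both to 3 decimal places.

Σ times = 31.8. Posterior: Gamma(shape = 3.2+7 = 10.2, rate = 7.3+31.8 = 39.1).
Mode = (α−1)/β = 9.2/39.1 = 0.235.
Mean = α/β = 10.2/39.1 = 0.261.
The posterior is right-skewed, so the mean exceeds the mode.

λ_MAP = 0.235, E[λ|data] = 0.261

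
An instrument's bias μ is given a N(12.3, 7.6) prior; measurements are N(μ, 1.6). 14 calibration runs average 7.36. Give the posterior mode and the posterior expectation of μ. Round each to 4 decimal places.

Posterior for μ is Normal. Precision-weighted mean: (1/7.6·12.3 + 14/1.6·7.36) / (1/7.6 + 14/1.6) = 7.4332.
A Normal posterior is symmetric, so mode = mean.

posterior mode = 7.4332, posterior expectation = 7.4332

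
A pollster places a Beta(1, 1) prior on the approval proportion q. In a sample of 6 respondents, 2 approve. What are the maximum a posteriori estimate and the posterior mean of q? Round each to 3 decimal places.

Posterior: Beta(1+2, 1+4) = Beta(3, 5).
Mode = (3−1)/(3+5−2) = 2/6 = 0.333.
Mean = 3/(3+5) = 3/8 = 0.375.

MAP = 0.333, posterior mean = 0.375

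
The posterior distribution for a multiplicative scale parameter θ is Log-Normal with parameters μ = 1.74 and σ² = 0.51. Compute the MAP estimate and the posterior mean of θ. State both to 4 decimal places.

MAP = 3.4212, posterior mean = 7.3522

Mode = exp(μ − σ²) = exp(1.23) = 3.4212.
Mean = exp(μ + σ²/2) = exp(1.995) = 7.3522.
The mean is pulled above the mode by the posterior's right skew.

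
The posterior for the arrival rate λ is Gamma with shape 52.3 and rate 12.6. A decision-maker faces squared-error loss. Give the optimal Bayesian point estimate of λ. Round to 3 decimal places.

4.151

Mode = (α−1)/β = 51.3/12.6 = 4.071.
Mean = α/β = 52.3/12.6 = 4.151.
Squared-error loss ⇒ the optimal estimator is the posterior mean.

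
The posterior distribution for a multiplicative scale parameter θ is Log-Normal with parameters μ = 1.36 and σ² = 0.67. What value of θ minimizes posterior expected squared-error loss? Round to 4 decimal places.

5.4466

Mode = exp(μ − σ²) = exp(0.69) = 1.9937.
Mean = exp(μ + σ²/2) = exp(1.695) = 5.4466.
Squared-error loss ⇒ the optimal estimator is the posterior mean.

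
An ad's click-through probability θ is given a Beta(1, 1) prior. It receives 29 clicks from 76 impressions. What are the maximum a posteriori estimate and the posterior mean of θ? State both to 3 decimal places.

MAP: 0.382. Posterior mean: 0.385.

Posterior: Beta(1+29, 1+47) = Beta(30, 48).
Mode = (30−1)/(30+48−2) = 29/76 = 0.382.
Mean = 30/(30+48) = 30/78 = 0.385.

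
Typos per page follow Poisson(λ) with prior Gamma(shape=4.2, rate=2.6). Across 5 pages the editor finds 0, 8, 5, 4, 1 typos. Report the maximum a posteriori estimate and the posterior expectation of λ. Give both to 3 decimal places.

Σ counts = 18. Posterior: Gamma(shape = 4.2+18 = 22.2, rate = 2.6+5 = 7.6).
Mode = (α−1)/β = 21.2/7.6 = 2.789.
Mean = α/β = 22.2/7.6 = 2.921.
Right-skewed posterior ⇒ mode < mean.

λ_MAP = 2.789, E[λ|data] = 2.921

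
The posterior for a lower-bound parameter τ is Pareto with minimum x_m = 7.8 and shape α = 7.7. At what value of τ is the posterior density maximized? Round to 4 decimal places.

The Pareto density is strictly decreasing on [x_m, ∞), so the mode is x_m = 7.8000.
Mean = α·x_m/(α−1) = 7.7·7.8/6.7 = 8.9642.
This is the posterior mode — the MAP estimate.

7.8000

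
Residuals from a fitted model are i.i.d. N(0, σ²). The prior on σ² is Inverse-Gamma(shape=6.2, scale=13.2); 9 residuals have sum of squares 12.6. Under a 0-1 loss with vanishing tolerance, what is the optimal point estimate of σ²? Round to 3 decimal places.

Posterior: Inverse-Gamma(shape = 6.2+9/2 = 10.7, scale = 13.2+12.6/2 = 19.5).
Mode = β/(α+1) = 19.5/11.7 = 1.667.
Mean = β/(α−1) = 19.5/9.7 = 2.010.
This is the posterior mode — the MAP estimate.

1.667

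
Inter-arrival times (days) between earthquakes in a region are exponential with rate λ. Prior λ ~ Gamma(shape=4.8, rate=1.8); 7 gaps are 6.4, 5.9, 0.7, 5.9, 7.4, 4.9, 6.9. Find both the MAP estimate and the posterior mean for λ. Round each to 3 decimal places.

Σ times = 38.1. Posterior: Gamma(shape = 4.8+7 = 11.8, rate = 1.8+38.1 = 39.9).
Mode = (α−1)/β = 10.8/39.9 = 0.271.
Mean = α/β = 11.8/39.9 = 0.296.

MAP estimate = 0.271, posterior mean = 0.296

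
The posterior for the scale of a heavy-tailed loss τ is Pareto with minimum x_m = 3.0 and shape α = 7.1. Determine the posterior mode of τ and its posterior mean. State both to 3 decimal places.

MAP: 3.000. Posterior mean: 3.492.

The Pareto density is strictly decreasing on [x_m, ∞), so the mode is x_m = 3.000.
Mean = α·x_m/(α−1) = 7.1·3.0/6.1 = 3.492.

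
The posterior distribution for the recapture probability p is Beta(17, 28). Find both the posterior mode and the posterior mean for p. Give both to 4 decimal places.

MAP: 0.3721. Posterior mean: 0.3778.

Mode = (17−1)/(17+28−2) = 16/43 = 0.3721.
Mean = 17/(17+28) = 17/45 = 0.3778.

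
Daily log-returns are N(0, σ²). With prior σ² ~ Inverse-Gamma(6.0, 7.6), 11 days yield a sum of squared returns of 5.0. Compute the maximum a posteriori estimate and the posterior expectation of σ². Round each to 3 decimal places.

Posterior: Inverse-Gamma(shape = 6.0+11/2 = 11.5, scale = 7.6+5.0/2 = 10.1).
Mode = β/(α+1) = 10.1/12.5 = 0.808.
Mean = β/(α−1) = 10.1/10.5 = 0.962.

MAP = 0.808; posterior mean = 0.962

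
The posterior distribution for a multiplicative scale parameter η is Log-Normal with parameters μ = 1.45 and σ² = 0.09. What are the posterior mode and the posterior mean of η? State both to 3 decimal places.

Mode = exp(μ − σ²) = exp(1.36) = 3.896.
Mean = exp(μ + σ²/2) = exp(1.495) = 4.459.

MAP = 3.896, posterior mean = 4.459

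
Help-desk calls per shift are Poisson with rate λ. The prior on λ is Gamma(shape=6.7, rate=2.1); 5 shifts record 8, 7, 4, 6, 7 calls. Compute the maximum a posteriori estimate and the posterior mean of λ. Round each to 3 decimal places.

Σ counts = 32. Posterior: Gamma(shape = 6.7+32 = 38.7, rate = 2.1+5 = 7.1).
Mode = (α−1)/β = 37.7/7.1 = 5.310.
Mean = α/β = 38.7/7.1 = 5.451.

λ_MAP = 5.310, E[λ|data] = 5.451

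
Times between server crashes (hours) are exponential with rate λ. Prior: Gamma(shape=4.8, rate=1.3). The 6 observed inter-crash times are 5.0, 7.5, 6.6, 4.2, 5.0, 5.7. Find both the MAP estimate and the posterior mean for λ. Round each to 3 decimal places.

Σ times = 34.0. Posterior: Gamma(shape = 4.8+6 = 10.8, rate = 1.3+34.0 = 35.3).
Mode = (α−1)/β = 9.8/35.3 = 0.278.
Mean = α/β = 10.8/35.3 = 0.306.
Right-skewed posterior ⇒ mode < mean.

MAP: 0.278. Posterior mean: 0.306.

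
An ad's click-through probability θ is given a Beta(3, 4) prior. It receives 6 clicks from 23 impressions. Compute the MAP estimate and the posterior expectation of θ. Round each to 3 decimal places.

Posterior: Beta(3+6, 4+17) = Beta(9, 21).
Mode = (9−1)/(9+21−2) = 8/28 = 0.286.
Mean = 9/(9+21) = 9/30 = 0.300.
The mean is pulled above the mode by the posterior's right skew.

MAP = 0.286, posterior mean = 0.300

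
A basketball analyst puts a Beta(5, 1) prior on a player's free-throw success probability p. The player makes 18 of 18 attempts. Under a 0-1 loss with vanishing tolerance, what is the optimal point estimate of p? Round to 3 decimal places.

1.000

Posterior: Beta(5+18, 1+0) = Beta(23, 1).
Since β = 1 ≤ 1 and α > 1, the Beta density is monotone increasing on [0,1]; the mode is at 1.
Mean = 23/(23+1) = 0.958.
This is the posterior mode — the MAP estimate.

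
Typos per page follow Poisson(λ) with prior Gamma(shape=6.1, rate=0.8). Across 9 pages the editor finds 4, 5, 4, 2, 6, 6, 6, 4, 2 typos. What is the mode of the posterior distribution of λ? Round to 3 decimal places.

Σ counts = 39. Posterior: Gamma(shape = 6.1+39 = 45.1, rate = 0.8+9 = 9.8).
Mode = (α−1)/β = 44.1/9.8 = 4.500.
Mean = α/β = 45.1/9.8 = 4.602.
This is the posterior mode — the MAP estimate.

4.500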